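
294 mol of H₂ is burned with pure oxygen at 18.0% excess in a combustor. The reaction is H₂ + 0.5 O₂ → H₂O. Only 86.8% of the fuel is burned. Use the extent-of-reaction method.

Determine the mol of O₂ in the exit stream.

Stoichiometric O₂ = 0.5 × 294 = 147 mol; O₂ fed = 147 × 1.180 = 173.5 mol.
Fuel reacted = 0.868 × 294 → ξ = 255.2 mol.
Outlet (n = n₀ + ν ξ):
  H₂: 294 − 1(255.2) = 38.81
  O₂: 173.5 − 0.5(255.2) = 45.86
  H₂O: 0 + 1(255.2) = 255.2

45.9 mol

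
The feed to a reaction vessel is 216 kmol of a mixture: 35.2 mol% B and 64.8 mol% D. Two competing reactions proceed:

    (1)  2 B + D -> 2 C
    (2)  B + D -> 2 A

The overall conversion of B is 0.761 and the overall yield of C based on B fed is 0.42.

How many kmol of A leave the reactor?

Yield of C: 2ξ₁ / 76.03 = 0.42 → ξ₁ = 15.97 kmol.
Conversion of B: 2ξ₁ + 1ξ₂ = 0.761 × 76.03 = 57.86 → ξ₂ = 25.93 kmol.
Outlet amounts (n = n₀ + Σ ν·ξ):
  B: 76.03 − 2(15.97) − 1(25.93) = 18.17
  D: 140 − 1(15.97) − 1(25.93) = 98.07
  C: 0 + 2(15.97) = 31.93
  A: 0 + 2(25.93) = 51.85

51.9 kmol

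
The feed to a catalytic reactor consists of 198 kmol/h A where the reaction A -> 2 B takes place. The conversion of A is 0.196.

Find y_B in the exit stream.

A reacted = 0.196 × 198 = 38.81 kmol/h; ν_A = −1, so ξ = 38.81/1 = 38.81 kmol/h.
Outlet amounts (n = n₀ + ν ξ):
  A: 198 − 1(38.81) = 159.2
  B: 0 + 2(38.81) = 77.62
Total out = 236.8 kmol/h; y_B = 77.62 / 236.8 = 0.3278.

0.328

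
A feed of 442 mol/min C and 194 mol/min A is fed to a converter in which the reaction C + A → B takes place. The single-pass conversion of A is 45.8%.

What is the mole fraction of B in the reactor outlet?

A reacted = 0.458 × 194 = 88.85 mol/min; ν_A = −1, so ξ = 88.85/1 = 88.85 mol/min.
Outlet amounts (n = n₀ + ν ξ):
  C: 442 − 1(88.85) = 353.1
  A: 194 − 1(88.85) = 105.1
  B: 0 + 1(88.85) = 88.85
Total out = 547.1 mol/min; y_B = 88.85 / 547.1 = 0.1624.

0.162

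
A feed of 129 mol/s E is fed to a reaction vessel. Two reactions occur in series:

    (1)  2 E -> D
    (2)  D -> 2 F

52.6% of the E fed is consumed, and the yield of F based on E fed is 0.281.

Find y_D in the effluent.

Conversion of E: E consumed = 2ξ₁ = 0.526 × 129 → ξ₁ = 33.93 mol/s.
Yield of F: 2ξ₂ / 129 = 0.281 → ξ₂ = 18.12 mol/s.
Outlet amounts (n = n₀ + Σ ν·ξ):
  E: 129 − 2(33.93) = 61.15
  D: 0 + 1(33.93) − 1(18.12) = 15.8
  F: 0 + 2(18.12) = 36.25
Total out = 113.2 mol/s; y_D = 15.8 / 113.2 = 0.1396.

0.14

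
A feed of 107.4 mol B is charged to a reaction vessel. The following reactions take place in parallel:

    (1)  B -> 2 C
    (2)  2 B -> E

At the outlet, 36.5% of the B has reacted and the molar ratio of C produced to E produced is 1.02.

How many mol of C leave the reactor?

Conversion of B: B consumed = 0.365 × 107.4 = 39.2 mol = 1ξ₁ + 2ξ₂.
Selectivity: 2ξ₁ / (1ξ₂) = 1.02 → ξ₁ = 0.51 ξ₂.
Substitute: (1·0.51 + 2) ξ₂ = 39.2 → ξ₂ = 15.62 mol, ξ₁ = 7.965 mol.
Outlet amounts (n = n₀ + Σ ν·ξ):
  B: 107.4 − 1(7.965) − 2(15.62) = 68.2
  C: 0 + 2(7.965) = 15.93
  E: 0 + 1(15.62) = 15.62

15.9 mol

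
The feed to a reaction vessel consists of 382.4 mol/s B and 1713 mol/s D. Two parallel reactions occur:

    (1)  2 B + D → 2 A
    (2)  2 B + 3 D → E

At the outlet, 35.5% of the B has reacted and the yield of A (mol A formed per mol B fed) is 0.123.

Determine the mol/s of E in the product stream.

Yield of A: 2ξ₁ / 382.4 = 0.123 → ξ₁ = 23.52 mol/s.
Conversion of B: 2ξ₁ + 2ξ₂ = 0.355 × 382.4 = 135.8 → ξ₂ = 44.36 mol/s.
Outlet amounts (n = n₀ + Σ ν·ξ):
  B: 382.4 − 2(23.52) − 2(44.36) = 246.6
  D: 1713 − 1(23.52) − 3(44.36) = 1556
  A: 0 + 2(23.52) = 47.04
  E: 0 + 1(44.36) = 44.36

44.4 mol/s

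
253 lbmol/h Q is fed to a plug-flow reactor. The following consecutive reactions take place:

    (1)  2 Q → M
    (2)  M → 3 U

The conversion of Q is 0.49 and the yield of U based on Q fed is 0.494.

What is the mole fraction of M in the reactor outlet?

0.0741

Conversion of Q: Q consumed = 2ξ₁ = 0.49 × 253 → ξ₁ = 61.98 lbmol/h.
Yield of U: 3ξ₂ / 253 = 0.494 → ξ₂ = 41.66 lbmol/h.
Outlet amounts (n = n₀ + Σ ν·ξ):
  Q: 253 − 2(61.98) = 129
  M: 0 + 1(61.98) − 1(41.66) = 20.32
  U: 0 + 3(41.66) = 125
Total out = 274.3 lbmol/h; y_M = 20.32 / 274.3 = 0.07409.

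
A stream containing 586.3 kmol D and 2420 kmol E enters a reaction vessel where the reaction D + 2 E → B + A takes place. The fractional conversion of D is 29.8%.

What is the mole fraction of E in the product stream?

D reacted = 0.298 × 586.3 = 174.7 kmol; ν_D = −1, so ξ = 174.7/1 = 174.7 kmol.
Outlet amounts (n = n₀ + ν ξ):
  D: 586.3 − 1(174.7) = 411.6
  E: 2420 − 2(174.7) = 2071
  B: 0 + 1(174.7) = 174.7
  A: 0 + 1(174.7) = 174.7
Total out = 2832 kmol; y_E = 2071 / 2832 = 0.7312.

0.731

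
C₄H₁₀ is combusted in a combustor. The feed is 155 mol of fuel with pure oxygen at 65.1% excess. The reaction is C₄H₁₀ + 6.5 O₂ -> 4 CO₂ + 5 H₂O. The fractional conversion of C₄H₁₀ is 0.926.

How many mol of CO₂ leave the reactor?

574 mol

Stoichiometric O₂ = 6.5 × 155 = 1008 mol; O₂ fed = 1008 × 1.651 = 1663 mol.
Fuel reacted = 0.926 × 155 → ξ = 143.5 mol.
Outlet (n = n₀ + ν ξ):
  C₄H₁₀: 155 − 1(143.5) = 11.47
  O₂: 1663 − 6.5(143.5) = 730.4
  CO₂: 0 + 4(143.5) = 574.1
  H₂O: 0 + 5(143.5) = 717.6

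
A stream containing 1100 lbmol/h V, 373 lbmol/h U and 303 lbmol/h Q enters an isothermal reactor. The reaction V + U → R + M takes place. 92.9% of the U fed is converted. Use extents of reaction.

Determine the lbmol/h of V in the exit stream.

753 lbmol/h

U reacted = 0.929 × 373 = 346.5 lbmol/h; ν_U = −1, so ξ = 346.5/1 = 346.5 lbmol/h.
Outlet amounts (n = n₀ + ν ξ):
  V: 1100 − 1(346.5) = 753.5
  U: 373 − 1(346.5) = 26.48
  R: 0 + 1(346.5) = 346.5
  M: 0 + 1(346.5) = 346.5
  Q: 303 (inert)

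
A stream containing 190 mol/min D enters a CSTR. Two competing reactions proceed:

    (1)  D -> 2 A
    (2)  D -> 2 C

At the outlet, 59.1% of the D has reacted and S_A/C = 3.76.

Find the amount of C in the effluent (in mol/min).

Conversion of D: D consumed = 0.591 × 190 = 112.3 mol/min = 1ξ₁ + 1ξ₂.
Selectivity: 2ξ₁ / (2ξ₂) = 3.76 → ξ₁ = 3.76 ξ₂.
Substitute: (1·3.76 + 1) ξ₂ = 112.3 → ξ₂ = 23.59 mol/min, ξ₁ = 88.7 mol/min.
Outlet amounts (n = n₀ + Σ ν·ξ):
  D: 190 − 1(88.7) − 1(23.59) = 77.71
  A: 0 + 2(88.7) = 177.4
  C: 0 + 2(23.59) = 47.18

47.2 mol/min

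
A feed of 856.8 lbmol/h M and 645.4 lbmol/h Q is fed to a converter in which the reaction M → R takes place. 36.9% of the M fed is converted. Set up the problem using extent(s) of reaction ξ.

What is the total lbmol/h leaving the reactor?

M reacted = 0.369 × 856.8 = 316.2 lbmol/h; ν_M = −1, so ξ = 316.2/1 = 316.2 lbmol/h.
Outlet amounts (n = n₀ + ν ξ):
  M: 856.8 − 1(316.2) = 540.6
  R: 0 + 1(316.2) = 316.2
  Q: 645.4 (inert)
Total out = 540.6 + 316.2 + 645.4 = 1502 lbmol/h.

1500 lbmol/h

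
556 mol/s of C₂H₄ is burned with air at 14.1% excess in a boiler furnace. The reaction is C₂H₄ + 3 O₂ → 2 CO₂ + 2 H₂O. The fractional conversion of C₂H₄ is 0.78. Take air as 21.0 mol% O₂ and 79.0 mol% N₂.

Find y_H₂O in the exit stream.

0.0902

Stoichiometric O₂ = 3 × 556 = 1668 mol/s; O₂ fed = 1668 × 1.141 = 1903 mol/s.
N₂ fed = 1903 × 79/21 = 7160 mol/s.
Fuel reacted = 0.78 × 556 → ξ = 433.7 mol/s.
Outlet (n = n₀ + ν ξ):
  C₂H₄: 556 − 1(433.7) = 122.3
  O₂: 1903 − 3(433.7) = 602.1
  N₂: 7160 (inert)
  CO₂: 0 + 2(433.7) = 867.4
  H₂O: 0 + 2(433.7) = 867.4
Total out = 9619 mol/s; y_H₂O = 867.4 / 9619 = 0.09017.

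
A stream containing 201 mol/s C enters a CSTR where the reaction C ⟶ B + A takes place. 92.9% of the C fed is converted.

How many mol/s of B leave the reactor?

C reacted = 0.929 × 201 = 186.7 mol/s; ν_C = −1, so ξ = 186.7/1 = 186.7 mol/s.
Outlet amounts (n = n₀ + ν ξ):
  C: 201 − 1(186.7) = 14.27
  B: 0 + 1(186.7) = 186.7
  A: 0 + 1(186.7) = 186.7

187 mol/s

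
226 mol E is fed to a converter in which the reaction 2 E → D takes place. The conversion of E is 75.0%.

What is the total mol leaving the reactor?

141 mol

E reacted = 0.75 × 226 = 169.5 mol; ν_E = −2, so ξ = 169.5/2 = 84.75 mol.
Outlet amounts (n = n₀ + ν ξ):
  E: 226 − 2(84.75) = 56.5
  D: 0 + 1(84.75) = 84.75
Total out = 56.5 + 84.75 = 141.2 mol.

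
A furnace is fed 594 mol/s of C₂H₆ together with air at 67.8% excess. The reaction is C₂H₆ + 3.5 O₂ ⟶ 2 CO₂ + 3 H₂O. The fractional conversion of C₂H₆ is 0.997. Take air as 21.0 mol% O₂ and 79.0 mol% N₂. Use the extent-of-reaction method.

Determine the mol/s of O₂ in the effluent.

Stoichiometric O₂ = 3.5 × 594 = 2079 mol/s; O₂ fed = 2079 × 1.678 = 3489 mol/s.
N₂ fed = 3489 × 79/21 = 13120 mol/s.
Fuel reacted = 0.997 × 594 → ξ = 592.2 mol/s.
Outlet (n = n₀ + ν ξ):
  C₂H₆: 594 − 1(592.2) = 1.782
  O₂: 3489 − 3.5(592.2) = 1416
  N₂: 13120 (inert)
  CO₂: 0 + 2(592.2) = 1184
  H₂O: 0 + 3(592.2) = 1777

1420 mol/s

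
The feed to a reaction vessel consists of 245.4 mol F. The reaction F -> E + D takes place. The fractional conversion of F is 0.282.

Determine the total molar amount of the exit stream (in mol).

F reacted = 0.282 × 245.4 = 69.2 mol; ν_F = −1, so ξ = 69.2/1 = 69.2 mol.
Outlet amounts (n = n₀ + ν ξ):
  F: 245.4 − 1(69.2) = 176.2
  E: 0 + 1(69.2) = 69.2
  D: 0 + 1(69.2) = 69.2
Total out = 176.2 + 69.2 + 69.2 = 314.6 mol.

315 mol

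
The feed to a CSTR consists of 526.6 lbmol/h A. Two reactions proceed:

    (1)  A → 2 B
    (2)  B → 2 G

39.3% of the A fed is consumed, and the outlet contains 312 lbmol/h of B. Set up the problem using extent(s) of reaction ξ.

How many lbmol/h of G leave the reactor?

204 lbmol/h

Conversion of A: A consumed = 1ξ₁ = 0.393 × 526.6 → ξ₁ = 207 lbmol/h.
B balance: n_B = 0 + 2ξ₁ − 1ξ₂ = 312 → ξ₂ = (2·207 − 312)/1 = 101.9 lbmol/h.
Outlet amounts (n = n₀ + Σ ν·ξ):
  A: 526.6 − 1(207) = 319.6
  B: 0 + 2(207) − 1(101.9) = 312
  G: 0 + 2(101.9) = 203.8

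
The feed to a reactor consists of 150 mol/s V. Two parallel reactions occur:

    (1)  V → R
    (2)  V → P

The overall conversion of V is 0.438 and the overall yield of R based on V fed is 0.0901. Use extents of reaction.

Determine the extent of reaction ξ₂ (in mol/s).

ξ₂ = 52.2 mol/s

Yield of R: 1ξ₁ / 150 = 0.0901 → ξ₁ = 13.52 mol/s.
Conversion of V: 1ξ₁ + 1ξ₂ = 0.438 × 150 = 65.7 → ξ₂ = 52.19 mol/s.
Outlet amounts (n = n₀ + Σ ν·ξ):
  V: 150 − 1(13.52) − 1(52.19) = 84.3
  R: 0 + 1(13.52) = 13.52
  P: 0 + 1(52.19) = 52.19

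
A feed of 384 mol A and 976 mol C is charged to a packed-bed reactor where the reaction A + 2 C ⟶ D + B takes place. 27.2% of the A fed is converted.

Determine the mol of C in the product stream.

767 mol

A reacted = 0.272 × 384 = 104.4 mol; ν_A = −1, so ξ = 104.4/1 = 104.4 mol.
Outlet amounts (n = n₀ + ν ξ):
  A: 384 − 1(104.4) = 279.6
  C: 976 − 2(104.4) = 767.1
  D: 0 + 1(104.4) = 104.4
  B: 0 + 1(104.4) = 104.4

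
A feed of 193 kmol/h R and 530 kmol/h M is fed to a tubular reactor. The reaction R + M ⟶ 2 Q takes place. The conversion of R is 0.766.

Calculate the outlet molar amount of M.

R reacted = 0.766 × 193 = 147.8 kmol/h; ν_R = −1, so ξ = 147.8/1 = 147.8 kmol/h.
Outlet amounts (n = n₀ + ν ξ):
  R: 193 − 1(147.8) = 45.16
  M: 530 − 1(147.8) = 382.2
  Q: 0 + 2(147.8) = 295.7

382 kmol/h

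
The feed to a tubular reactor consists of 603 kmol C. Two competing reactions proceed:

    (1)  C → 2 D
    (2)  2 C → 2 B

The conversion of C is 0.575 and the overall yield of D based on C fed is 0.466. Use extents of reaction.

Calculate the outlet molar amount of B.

206 kmol

Yield of D: 2ξ₁ / 603 = 0.466 → ξ₁ = 140.5 kmol.
Conversion of C: 1ξ₁ + 2ξ₂ = 0.575 × 603 = 346.7 → ξ₂ = 103.1 kmol.
Outlet amounts (n = n₀ + Σ ν·ξ):
  C: 603 − 1(140.5) − 2(103.1) = 256.3
  D: 0 + 2(140.5) = 281
  B: 0 + 2(103.1) = 206.2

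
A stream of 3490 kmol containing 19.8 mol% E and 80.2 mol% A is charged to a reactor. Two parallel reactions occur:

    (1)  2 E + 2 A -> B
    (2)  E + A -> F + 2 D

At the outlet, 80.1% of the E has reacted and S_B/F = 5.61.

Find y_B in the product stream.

Conversion of E: E consumed = 0.801 × 691 = 553.5 kmol = 2ξ₁ + 1ξ₂.
Selectivity: 1ξ₁ / (1ξ₂) = 5.61 → ξ₁ = 5.61 ξ₂.
Substitute: (2·5.61 + 1) ξ₂ = 553.5 → ξ₂ = 45.3 kmol, ξ₁ = 254.1 kmol.
Outlet amounts (n = n₀ + Σ ν·ξ):
  E: 691 − 2(254.1) − 1(45.3) = 137.5
  A: 2799 − 2(254.1) − 1(45.3) = 2245
  B: 0 + 1(254.1) = 254.1
  F: 0 + 1(45.3) = 45.3
  D: 0 + 2(45.3) = 90.59
Total out = 2773 kmol; y_B = 254.1 / 2773 = 0.09164.

0.0916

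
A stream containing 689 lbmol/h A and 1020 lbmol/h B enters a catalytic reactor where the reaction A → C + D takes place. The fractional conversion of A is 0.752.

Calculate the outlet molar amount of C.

518 lbmol/h

A reacted = 0.752 × 689 = 518.1 lbmol/h; ν_A = −1, so ξ = 518.1/1 = 518.1 lbmol/h.
Outlet amounts (n = n₀ + ν ξ):
  A: 689 − 1(518.1) = 170.9
  C: 0 + 1(518.1) = 518.1
  D: 0 + 1(518.1) = 518.1
  B: 1020 (inert)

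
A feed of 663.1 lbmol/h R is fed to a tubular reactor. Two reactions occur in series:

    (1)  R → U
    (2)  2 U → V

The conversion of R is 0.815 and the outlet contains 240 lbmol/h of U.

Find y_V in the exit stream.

0.293

Conversion of R: R consumed = 1ξ₁ = 0.815 × 663.1 → ξ₁ = 540.4 lbmol/h.
U balance: n_U = 0 + 1ξ₁ − 2ξ₂ = 240 → ξ₂ = (1·540.4 − 240)/2 = 150.2 lbmol/h.
Outlet amounts (n = n₀ + Σ ν·ξ):
  R: 663.1 − 1(540.4) = 122.7
  U: 0 + 1(540.4) − 2(150.2) = 240
  V: 0 + 1(150.2) = 150.2
Total out = 512.9 lbmol/h; y_V = 150.2 / 512.9 = 0.2929.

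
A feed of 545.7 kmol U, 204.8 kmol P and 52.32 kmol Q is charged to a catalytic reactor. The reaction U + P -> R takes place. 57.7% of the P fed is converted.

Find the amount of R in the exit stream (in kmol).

118 kmol

P reacted = 0.577 × 204.8 = 118.2 kmol; ν_P = −1, so ξ = 118.2/1 = 118.2 kmol.
Outlet amounts (n = n₀ + ν ξ):
  U: 545.7 − 1(118.2) = 427.5
  P: 204.8 − 1(118.2) = 86.63
  R: 0 + 1(118.2) = 118.2
  Q: 52.32 (inert)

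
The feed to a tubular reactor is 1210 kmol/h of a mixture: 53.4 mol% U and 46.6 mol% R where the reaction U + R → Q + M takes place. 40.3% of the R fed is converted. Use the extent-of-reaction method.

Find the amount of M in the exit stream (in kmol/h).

R reacted = 0.403 × 563.9 = 227.2 kmol/h; ν_R = −1, so ξ = 227.2/1 = 227.2 kmol/h.
Outlet amounts (n = n₀ + ν ξ):
  U: 646.1 − 1(227.2) = 418.9
  R: 563.9 − 1(227.2) = 336.6
  Q: 0 + 1(227.2) = 227.2
  M: 0 + 1(227.2) = 227.2

227 kmol/h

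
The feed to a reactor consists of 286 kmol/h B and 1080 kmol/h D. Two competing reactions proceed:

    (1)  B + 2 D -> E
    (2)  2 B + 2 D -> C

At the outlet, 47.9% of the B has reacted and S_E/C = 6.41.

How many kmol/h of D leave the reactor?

Conversion of B: B consumed = 0.479 × 286 = 137 kmol/h = 1ξ₁ + 2ξ₂.
Selectivity: 1ξ₁ / (1ξ₂) = 6.41 → ξ₁ = 6.41 ξ₂.
Substitute: (1·6.41 + 2) ξ₂ = 137 → ξ₂ = 16.29 kmol/h, ξ₁ = 104.4 kmol/h.
Outlet amounts (n = n₀ + Σ ν·ξ):
  B: 286 − 1(104.4) − 2(16.29) = 149
  D: 1080 − 2(104.4) − 2(16.29) = 838.6
  E: 0 + 1(104.4) = 104.4
  C: 0 + 1(16.29) = 16.29

839 kmol/h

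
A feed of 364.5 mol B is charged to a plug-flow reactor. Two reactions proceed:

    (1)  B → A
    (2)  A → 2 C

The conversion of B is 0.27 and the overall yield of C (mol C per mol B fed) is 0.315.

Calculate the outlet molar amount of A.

Conversion of B: B consumed = 1ξ₁ = 0.27 × 364.5 → ξ₁ = 98.42 mol.
Yield of C: 2ξ₂ / 364.5 = 0.315 → ξ₂ = 57.41 mol.
Outlet amounts (n = n₀ + Σ ν·ξ):
  B: 364.5 − 1(98.42) = 266.1
  A: 0 + 1(98.42) − 1(57.41) = 41.01
  C: 0 + 2(57.41) = 114.8

41 mol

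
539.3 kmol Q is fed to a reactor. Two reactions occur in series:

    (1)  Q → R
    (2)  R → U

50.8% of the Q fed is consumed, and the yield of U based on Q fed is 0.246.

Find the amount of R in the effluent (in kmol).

141 kmol

Conversion of Q: Q consumed = 1ξ₁ = 0.508 × 539.3 → ξ₁ = 274 kmol.
Yield of U: 1ξ₂ / 539.3 = 0.246 → ξ₂ = 132.7 kmol.
Outlet amounts (n = n₀ + Σ ν·ξ):
  Q: 539.3 − 1(274) = 265.3
  R: 0 + 1(274) − 1(132.7) = 141.3
  U: 0 + 1(132.7) = 132.7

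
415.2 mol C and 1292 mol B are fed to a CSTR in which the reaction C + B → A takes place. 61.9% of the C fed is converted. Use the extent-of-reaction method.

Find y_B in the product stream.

0.714

C reacted = 0.619 × 415.2 = 257 mol; ν_C = −1, so ξ = 257/1 = 257 mol.
Outlet amounts (n = n₀ + ν ξ):
  C: 415.2 − 1(257) = 158.2
  B: 1292 − 1(257) = 1035
  A: 0 + 1(257) = 257
Total out = 1450 mol; y_B = 1035 / 1450 = 0.7137.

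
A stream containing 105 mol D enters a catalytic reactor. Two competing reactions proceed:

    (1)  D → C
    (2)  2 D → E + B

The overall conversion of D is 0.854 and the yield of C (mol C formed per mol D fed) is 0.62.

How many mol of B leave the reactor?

Yield of C: 1ξ₁ / 105 = 0.62 → ξ₁ = 65.1 mol.
Conversion of D: 1ξ₁ + 2ξ₂ = 0.854 × 105 = 89.67 → ξ₂ = 12.29 mol.
Outlet amounts (n = n₀ + Σ ν·ξ):
  D: 105 − 1(65.1) − 2(12.29) = 15.33
  C: 0 + 1(65.1) = 65.1
  E: 0 + 1(12.29) = 12.29
  B: 0 + 1(12.29) = 12.29

12.3 mol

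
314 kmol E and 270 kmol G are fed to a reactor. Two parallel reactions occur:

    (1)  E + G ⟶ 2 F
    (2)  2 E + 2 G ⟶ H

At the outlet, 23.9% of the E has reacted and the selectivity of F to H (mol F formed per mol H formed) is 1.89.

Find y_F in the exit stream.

Conversion of E: E consumed = 0.239 × 314 = 75.05 kmol = 1ξ₁ + 2ξ₂.
Selectivity: 2ξ₁ / (1ξ₂) = 1.89 → ξ₁ = 0.945 ξ₂.
Substitute: (1·0.945 + 2) ξ₂ = 75.05 → ξ₂ = 25.48 kmol, ξ₁ = 24.08 kmol.
Outlet amounts (n = n₀ + Σ ν·ξ):
  E: 314 − 1(24.08) − 2(25.48) = 239
  G: 270 − 1(24.08) − 2(25.48) = 195
  F: 0 + 2(24.08) = 48.16
  H: 0 + 1(25.48) = 25.48
Total out = 507.6 kmol; y_F = 48.16 / 507.6 = 0.09489.

0.0949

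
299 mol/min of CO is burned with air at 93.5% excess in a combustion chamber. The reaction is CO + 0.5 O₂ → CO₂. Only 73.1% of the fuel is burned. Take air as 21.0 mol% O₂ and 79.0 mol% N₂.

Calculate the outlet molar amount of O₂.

180 mol/min

Stoichiometric O₂ = 0.5 × 299 = 149.5 mol/min; O₂ fed = 149.5 × 1.935 = 289.3 mol/min.
N₂ fed = 289.3 × 79/21 = 1088 mol/min.
Fuel reacted = 0.731 × 299 → ξ = 218.6 mol/min.
Outlet (n = n₀ + ν ξ):
  CO: 299 − 1(218.6) = 80.43
  O₂: 289.3 − 0.5(218.6) = 180
  N₂: 1088 (inert)
  CO₂: 0 + 1(218.6) = 218.6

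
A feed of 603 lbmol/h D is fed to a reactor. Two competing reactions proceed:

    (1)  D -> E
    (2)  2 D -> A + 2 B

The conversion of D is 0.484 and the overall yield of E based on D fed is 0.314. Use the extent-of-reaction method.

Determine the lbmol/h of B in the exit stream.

Yield of E: 1ξ₁ / 603 = 0.314 → ξ₁ = 189.3 lbmol/h.
Conversion of D: 1ξ₁ + 2ξ₂ = 0.484 × 603 = 291.9 → ξ₂ = 51.25 lbmol/h.
Outlet amounts (n = n₀ + Σ ν·ξ):
  D: 603 − 1(189.3) − 2(51.25) = 311.1
  E: 0 + 1(189.3) = 189.3
  A: 0 + 1(51.25) = 51.25
  B: 0 + 2(51.25) = 102.5

103 lbmol/h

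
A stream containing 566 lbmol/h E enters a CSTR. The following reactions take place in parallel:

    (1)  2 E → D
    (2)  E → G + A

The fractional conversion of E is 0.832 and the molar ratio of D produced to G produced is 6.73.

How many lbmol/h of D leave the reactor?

Conversion of E: E consumed = 0.832 × 566 = 470.9 lbmol/h = 2ξ₁ + 1ξ₂.
Selectivity: 1ξ₁ / (1ξ₂) = 6.73 → ξ₁ = 6.73 ξ₂.
Substitute: (2·6.73 + 1) ξ₂ = 470.9 → ξ₂ = 32.57 lbmol/h, ξ₁ = 219.2 lbmol/h.
Outlet amounts (n = n₀ + Σ ν·ξ):
  E: 566 − 2(219.2) − 1(32.57) = 95.09
  D: 0 + 1(219.2) = 219.2
  G: 0 + 1(32.57) = 32.57
  A: 0 + 1(32.57) = 32.57

219 lbmol/h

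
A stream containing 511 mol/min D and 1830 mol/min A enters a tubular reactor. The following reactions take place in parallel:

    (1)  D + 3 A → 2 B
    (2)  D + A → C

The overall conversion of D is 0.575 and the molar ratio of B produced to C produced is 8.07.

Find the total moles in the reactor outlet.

Conversion of D: D consumed = 0.575 × 511 = 293.8 mol/min = 1ξ₁ + 1ξ₂.
Selectivity: 2ξ₁ / (1ξ₂) = 8.07 → ξ₁ = 4.035 ξ₂.
Substitute: (1·4.035 + 1) ξ₂ = 293.8 → ξ₂ = 58.36 mol/min, ξ₁ = 235.5 mol/min.
Outlet amounts (n = n₀ + Σ ν·ξ):
  D: 511 − 1(235.5) − 1(58.36) = 217.2
  A: 1830 − 3(235.5) − 1(58.36) = 1065
  B: 0 + 2(235.5) = 470.9
  C: 0 + 1(58.36) = 58.36
Total out = 217.2 + 1065 + 470.9 + 58.36 = 1812 mol/min.

1810 mol/min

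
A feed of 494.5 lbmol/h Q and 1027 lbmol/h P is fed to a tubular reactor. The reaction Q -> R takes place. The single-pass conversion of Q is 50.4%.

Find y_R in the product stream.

0.164

Q reacted = 0.504 × 494.5 = 249.2 lbmol/h; ν_Q = −1, so ξ = 249.2/1 = 249.2 lbmol/h.
Outlet amounts (n = n₀ + ν ξ):
  Q: 494.5 − 1(249.2) = 245.3
  R: 0 + 1(249.2) = 249.2
  P: 1027 (inert)
Total out = 1522 lbmol/h; y_R = 249.2 / 1522 = 0.1638.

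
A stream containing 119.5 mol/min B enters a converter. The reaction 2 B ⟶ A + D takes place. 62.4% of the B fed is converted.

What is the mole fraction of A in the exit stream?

B reacted = 0.624 × 119.5 = 74.57 mol/min; ν_B = −2, so ξ = 74.57/2 = 37.28 mol/min.
Outlet amounts (n = n₀ + ν ξ):
  B: 119.5 − 2(37.28) = 44.93
  A: 0 + 1(37.28) = 37.28
  D: 0 + 1(37.28) = 37.28
Total out = 119.5 mol/min; y_A = 37.28 / 119.5 = 0.312.

0.312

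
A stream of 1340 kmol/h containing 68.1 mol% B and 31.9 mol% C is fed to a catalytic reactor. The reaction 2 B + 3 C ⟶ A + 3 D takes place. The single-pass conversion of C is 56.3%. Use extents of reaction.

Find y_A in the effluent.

0.0637

C reacted = 0.563 × 427.5 = 240.7 kmol/h; ν_C = −3, so ξ = 240.7/3 = 80.22 kmol/h.
Outlet amounts (n = n₀ + ν ξ):
  B: 912.5 − 2(80.22) = 752.1
  C: 427.5 − 3(80.22) = 186.8
  A: 0 + 1(80.22) = 80.22
  D: 0 + 3(80.22) = 240.7
Total out = 1260 kmol/h; y_A = 80.22 / 1260 = 0.06368.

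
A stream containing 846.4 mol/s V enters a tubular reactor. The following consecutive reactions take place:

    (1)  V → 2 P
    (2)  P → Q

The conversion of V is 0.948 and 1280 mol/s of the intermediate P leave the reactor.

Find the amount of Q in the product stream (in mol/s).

Conversion of V: V consumed = 1ξ₁ = 0.948 × 846.4 → ξ₁ = 802.4 mol/s.
P balance: n_P = 0 + 2ξ₁ − 1ξ₂ = 1280 → ξ₂ = (2·802.4 − 1280)/1 = 324.8 mol/s.
Outlet amounts (n = n₀ + Σ ν·ξ):
  V: 846.4 − 1(802.4) = 44.01
  P: 0 + 2(802.4) − 1(324.8) = 1280
  Q: 0 + 1(324.8) = 324.8

325 mol/s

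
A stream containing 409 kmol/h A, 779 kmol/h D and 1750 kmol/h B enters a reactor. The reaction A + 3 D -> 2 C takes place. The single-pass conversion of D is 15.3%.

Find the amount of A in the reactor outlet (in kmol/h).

D reacted = 0.153 × 779 = 119.2 kmol/h; ν_D = −3, so ξ = 119.2/3 = 39.73 kmol/h.
Outlet amounts (n = n₀ + ν ξ):
  A: 409 − 1(39.73) = 369.3
  D: 779 − 3(39.73) = 659.8
  C: 0 + 2(39.73) = 79.46
  B: 1750 (inert)

369 kmol/h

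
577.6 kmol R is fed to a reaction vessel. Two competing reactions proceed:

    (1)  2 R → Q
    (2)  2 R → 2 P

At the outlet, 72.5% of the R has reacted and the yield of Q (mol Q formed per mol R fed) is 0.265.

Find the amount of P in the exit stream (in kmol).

113 kmol

Yield of Q: 1ξ₁ / 577.6 = 0.265 → ξ₁ = 153.1 kmol.
Conversion of R: 2ξ₁ + 2ξ₂ = 0.725 × 577.6 = 418.8 → ξ₂ = 56.32 kmol.
Outlet amounts (n = n₀ + Σ ν·ξ):
  R: 577.6 − 2(153.1) − 2(56.32) = 158.8
  Q: 0 + 1(153.1) = 153.1
  P: 0 + 2(56.32) = 112.6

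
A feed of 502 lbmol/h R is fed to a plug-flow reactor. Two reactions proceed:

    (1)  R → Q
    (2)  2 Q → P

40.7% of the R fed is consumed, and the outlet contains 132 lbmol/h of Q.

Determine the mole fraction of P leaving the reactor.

0.0776

Conversion of R: R consumed = 1ξ₁ = 0.407 × 502 → ξ₁ = 204.3 lbmol/h.
Q balance: n_Q = 0 + 1ξ₁ − 2ξ₂ = 132 → ξ₂ = (1·204.3 − 132)/2 = 36.16 lbmol/h.
Outlet amounts (n = n₀ + Σ ν·ξ):
  R: 502 − 1(204.3) = 297.7
  Q: 0 + 1(204.3) − 2(36.16) = 132
  P: 0 + 1(36.16) = 36.16
Total out = 465.8 lbmol/h; y_P = 36.16 / 465.8 = 0.07762.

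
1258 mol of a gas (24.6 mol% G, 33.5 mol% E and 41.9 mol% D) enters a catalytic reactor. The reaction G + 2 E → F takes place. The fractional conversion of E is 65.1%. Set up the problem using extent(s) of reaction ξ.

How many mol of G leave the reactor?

172 mol

E reacted = 0.651 × 421.4 = 274.4 mol; ν_E = −2, so ξ = 274.4/2 = 137.2 mol.
Outlet amounts (n = n₀ + ν ξ):
  G: 309.5 − 1(137.2) = 172.3
  E: 421.4 − 2(137.2) = 147.1
  F: 0 + 1(137.2) = 137.2
  D: 527.1 (inert)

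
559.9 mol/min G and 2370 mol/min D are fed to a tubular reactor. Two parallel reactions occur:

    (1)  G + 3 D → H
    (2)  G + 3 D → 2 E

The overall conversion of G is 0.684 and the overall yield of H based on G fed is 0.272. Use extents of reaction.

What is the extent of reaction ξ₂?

ξ₂ = 231 mol/min

Yield of H: 1ξ₁ / 559.9 = 0.272 → ξ₁ = 152.3 mol/min.
Conversion of G: 1ξ₁ + 1ξ₂ = 0.684 × 559.9 = 383 → ξ₂ = 230.7 mol/min.
Outlet amounts (n = n₀ + Σ ν·ξ):
  G: 559.9 − 1(152.3) − 1(230.7) = 176.9
  D: 2370 − 3(152.3) − 3(230.7) = 1221
  H: 0 + 1(152.3) = 152.3
  E: 0 + 2(230.7) = 461.4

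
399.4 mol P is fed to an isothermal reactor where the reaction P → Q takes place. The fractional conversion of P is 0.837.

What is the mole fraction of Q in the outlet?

0.837

P reacted = 0.837 × 399.4 = 334.3 mol; ν_P = −1, so ξ = 334.3/1 = 334.3 mol.
Outlet amounts (n = n₀ + ν ξ):
  P: 399.4 − 1(334.3) = 65.1
  Q: 0 + 1(334.3) = 334.3
Total out = 399.4 mol; y_Q = 334.3 / 399.4 = 0.837.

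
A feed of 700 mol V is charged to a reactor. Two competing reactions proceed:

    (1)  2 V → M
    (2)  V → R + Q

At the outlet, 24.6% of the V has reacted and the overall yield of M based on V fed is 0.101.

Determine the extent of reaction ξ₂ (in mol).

ξ₂ = 30.8 mol

Yield of M: 1ξ₁ / 700 = 0.101 → ξ₁ = 70.7 mol.
Conversion of V: 2ξ₁ + 1ξ₂ = 0.246 × 700 = 172.2 → ξ₂ = 30.8 mol.
Outlet amounts (n = n₀ + Σ ν·ξ):
  V: 700 − 2(70.7) − 1(30.8) = 527.8
  M: 0 + 1(70.7) = 70.7
  R: 0 + 1(30.8) = 30.8
  Q: 0 + 1(30.8) = 30.8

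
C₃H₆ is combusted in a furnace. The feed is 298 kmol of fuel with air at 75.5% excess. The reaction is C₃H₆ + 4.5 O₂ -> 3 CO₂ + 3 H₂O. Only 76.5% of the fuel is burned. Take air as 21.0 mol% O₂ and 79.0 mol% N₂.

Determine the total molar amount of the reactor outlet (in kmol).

Stoichiometric O₂ = 4.5 × 298 = 1341 kmol; O₂ fed = 1341 × 1.755 = 2353 kmol.
N₂ fed = 2353 × 79/21 = 8853 kmol.
Fuel reacted = 0.765 × 298 → ξ = 228 kmol.
Outlet (n = n₀ + ν ξ):
  C₃H₆: 298 − 1(228) = 70.03
  O₂: 2353 − 4.5(228) = 1328
  N₂: 8853 (inert)
  CO₂: 0 + 3(228) = 683.9
  H₂O: 0 + 3(228) = 683.9
Total out = 70.03 + 1328 + 8853 + 683.9 + 683.9 = 11620 kmol.

11600 kmol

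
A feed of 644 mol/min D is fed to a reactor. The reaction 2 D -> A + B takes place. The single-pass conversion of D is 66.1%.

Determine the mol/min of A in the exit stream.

D reacted = 0.661 × 644 = 425.7 mol/min; ν_D = −2, so ξ = 425.7/2 = 212.8 mol/min.
Outlet amounts (n = n₀ + ν ξ):
  D: 644 − 2(212.8) = 218.3
  A: 0 + 1(212.8) = 212.8
  B: 0 + 1(212.8) = 212.8

213 mol/min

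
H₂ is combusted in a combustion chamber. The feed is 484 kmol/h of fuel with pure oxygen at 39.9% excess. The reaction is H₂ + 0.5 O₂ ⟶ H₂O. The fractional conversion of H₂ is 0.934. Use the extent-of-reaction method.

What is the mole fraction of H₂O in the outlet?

Stoichiometric O₂ = 0.5 × 484 = 242 kmol/h; O₂ fed = 242 × 1.399 = 338.6 kmol/h.
Fuel reacted = 0.934 × 484 → ξ = 452.1 kmol/h.
Outlet (n = n₀ + ν ξ):
  H₂: 484 − 1(452.1) = 31.94
  O₂: 338.6 − 0.5(452.1) = 112.5
  H₂O: 0 + 1(452.1) = 452.1
Total out = 596.5 kmol/h; y_H₂O = 452.1 / 596.5 = 0.7578.

0.758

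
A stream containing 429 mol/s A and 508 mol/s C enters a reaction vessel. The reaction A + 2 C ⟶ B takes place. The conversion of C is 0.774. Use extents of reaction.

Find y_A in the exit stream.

0.427

C reacted = 0.774 × 508 = 393.2 mol/s; ν_C = −2, so ξ = 393.2/2 = 196.6 mol/s.
Outlet amounts (n = n₀ + ν ξ):
  A: 429 − 1(196.6) = 232.4
  C: 508 − 2(196.6) = 114.8
  B: 0 + 1(196.6) = 196.6
Total out = 543.8 mol/s; y_A = 232.4 / 543.8 = 0.4274.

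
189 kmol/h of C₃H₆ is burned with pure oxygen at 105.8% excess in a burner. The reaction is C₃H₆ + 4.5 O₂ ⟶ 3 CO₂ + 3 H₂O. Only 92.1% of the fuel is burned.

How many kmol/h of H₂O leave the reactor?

522 kmol/h

Stoichiometric O₂ = 4.5 × 189 = 850.5 kmol/h; O₂ fed = 850.5 × 2.058 = 1750 kmol/h.
Fuel reacted = 0.921 × 189 → ξ = 174.1 kmol/h.
Outlet (n = n₀ + ν ξ):
  C₃H₆: 189 − 1(174.1) = 14.93
  O₂: 1750 − 4.5(174.1) = 967
  CO₂: 0 + 3(174.1) = 522.2
  H₂O: 0 + 3(174.1) = 522.2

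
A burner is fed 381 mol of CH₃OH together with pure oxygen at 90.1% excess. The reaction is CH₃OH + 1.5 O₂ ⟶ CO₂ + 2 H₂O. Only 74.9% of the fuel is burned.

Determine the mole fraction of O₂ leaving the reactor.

0.409

Stoichiometric O₂ = 1.5 × 381 = 571.5 mol; O₂ fed = 571.5 × 1.901 = 1086 mol.
Fuel reacted = 0.749 × 381 → ξ = 285.4 mol.
Outlet (n = n₀ + ν ξ):
  CH₃OH: 381 − 1(285.4) = 95.63
  O₂: 1086 − 1.5(285.4) = 658.4
  CO₂: 0 + 1(285.4) = 285.4
  H₂O: 0 + 2(285.4) = 570.7
Total out = 1610 mol; y_O₂ = 658.4 / 1610 = 0.4089.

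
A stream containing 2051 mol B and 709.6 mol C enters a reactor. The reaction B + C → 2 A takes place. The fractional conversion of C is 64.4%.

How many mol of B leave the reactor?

C reacted = 0.644 × 709.6 = 457 mol; ν_C = −1, so ξ = 457/1 = 457 mol.
Outlet amounts (n = n₀ + ν ξ):
  B: 2051 − 1(457) = 1594
  C: 709.6 − 1(457) = 252.6
  A: 0 + 2(457) = 914

1590 mol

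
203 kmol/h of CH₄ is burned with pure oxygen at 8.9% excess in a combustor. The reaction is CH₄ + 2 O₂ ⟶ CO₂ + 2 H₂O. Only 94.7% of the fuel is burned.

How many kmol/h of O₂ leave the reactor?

Stoichiometric O₂ = 2 × 203 = 406 kmol/h; O₂ fed = 406 × 1.089 = 442.1 kmol/h.
Fuel reacted = 0.947 × 203 → ξ = 192.2 kmol/h.
Outlet (n = n₀ + ν ξ):
  CH₄: 203 − 1(192.2) = 10.76
  O₂: 442.1 − 2(192.2) = 57.65
  CO₂: 0 + 1(192.2) = 192.2
  H₂O: 0 + 2(192.2) = 384.5

57.7 kmol/h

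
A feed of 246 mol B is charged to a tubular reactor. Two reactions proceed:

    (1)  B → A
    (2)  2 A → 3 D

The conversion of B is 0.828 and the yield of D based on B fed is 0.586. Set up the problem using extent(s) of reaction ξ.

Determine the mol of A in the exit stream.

Conversion of B: B consumed = 1ξ₁ = 0.828 × 246 → ξ₁ = 203.7 mol.
Yield of D: 3ξ₂ / 246 = 0.586 → ξ₂ = 48.05 mol.
Outlet amounts (n = n₀ + Σ ν·ξ):
  B: 246 − 1(203.7) = 42.31
  A: 0 + 1(203.7) − 2(48.05) = 107.6
  D: 0 + 3(48.05) = 144.2

108 mol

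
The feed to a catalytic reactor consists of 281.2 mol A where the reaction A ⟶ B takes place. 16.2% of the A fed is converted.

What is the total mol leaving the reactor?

A reacted = 0.162 × 281.2 = 45.55 mol; ν_A = −1, so ξ = 45.55/1 = 45.55 mol.
Outlet amounts (n = n₀ + ν ξ):
  A: 281.2 − 1(45.55) = 235.6
  B: 0 + 1(45.55) = 45.55
Total out = 235.6 + 45.55 = 281.2 mol.

281 mol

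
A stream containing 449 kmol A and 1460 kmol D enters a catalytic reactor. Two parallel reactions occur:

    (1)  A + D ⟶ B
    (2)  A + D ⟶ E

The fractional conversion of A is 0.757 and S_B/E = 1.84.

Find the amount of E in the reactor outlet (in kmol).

Conversion of A: A consumed = 0.757 × 449 = 339.9 kmol = 1ξ₁ + 1ξ₂.
Selectivity: 1ξ₁ / (1ξ₂) = 1.84 → ξ₁ = 1.84 ξ₂.
Substitute: (1·1.84 + 1) ξ₂ = 339.9 → ξ₂ = 119.7 kmol, ξ₁ = 220.2 kmol.
Outlet amounts (n = n₀ + Σ ν·ξ):
  A: 449 − 1(220.2) − 1(119.7) = 109.1
  D: 1460 − 1(220.2) − 1(119.7) = 1120
  B: 0 + 1(220.2) = 220.2
  E: 0 + 1(119.7) = 119.7

120 kmol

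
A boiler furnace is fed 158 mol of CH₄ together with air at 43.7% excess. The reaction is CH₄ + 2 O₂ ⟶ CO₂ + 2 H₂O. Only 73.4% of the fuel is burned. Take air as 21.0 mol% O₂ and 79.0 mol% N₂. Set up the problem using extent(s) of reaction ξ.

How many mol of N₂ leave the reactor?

1710 mol

Stoichiometric O₂ = 2 × 158 = 316 mol; O₂ fed = 316 × 1.437 = 454.1 mol.
N₂ fed = 454.1 × 79/21 = 1708 mol.
Fuel reacted = 0.734 × 158 → ξ = 116 mol.
Outlet (n = n₀ + ν ξ):
  CH₄: 158 − 1(116) = 42.03
  O₂: 454.1 − 2(116) = 222.1
  N₂: 1708 (inert)
  CO₂: 0 + 1(116) = 116
  H₂O: 0 + 2(116) = 231.9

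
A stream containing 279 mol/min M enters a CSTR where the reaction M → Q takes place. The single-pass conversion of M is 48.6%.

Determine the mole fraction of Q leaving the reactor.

M reacted = 0.486 × 279 = 135.6 mol/min; ν_M = −1, so ξ = 135.6/1 = 135.6 mol/min.
Outlet amounts (n = n₀ + ν ξ):
  M: 279 − 1(135.6) = 143.4
  Q: 0 + 1(135.6) = 135.6
Total out = 279 mol/min; y_Q = 135.6 / 279 = 0.486.

0.486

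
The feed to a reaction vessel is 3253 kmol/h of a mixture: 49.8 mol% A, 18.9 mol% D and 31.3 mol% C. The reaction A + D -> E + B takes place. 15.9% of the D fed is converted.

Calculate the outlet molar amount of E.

97.8 kmol/h

D reacted = 0.159 × 614.8 = 97.76 kmol/h; ν_D = −1, so ξ = 97.76/1 = 97.76 kmol/h.
Outlet amounts (n = n₀ + ν ξ):
  A: 1620 − 1(97.76) = 1522
  D: 614.8 − 1(97.76) = 517.1
  E: 0 + 1(97.76) = 97.76
  B: 0 + 1(97.76) = 97.76
  C: 1018 (inert)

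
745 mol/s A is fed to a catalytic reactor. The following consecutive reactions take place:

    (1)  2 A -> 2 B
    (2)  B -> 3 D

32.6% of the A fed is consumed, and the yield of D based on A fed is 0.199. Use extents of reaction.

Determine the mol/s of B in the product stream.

193 mol/s

Conversion of A: A consumed = 2ξ₁ = 0.326 × 745 → ξ₁ = 121.4 mol/s.
Yield of D: 3ξ₂ / 745 = 0.199 → ξ₂ = 49.42 mol/s.
Outlet amounts (n = n₀ + Σ ν·ξ):
  A: 745 − 2(121.4) = 502.1
  B: 0 + 2(121.4) − 1(49.42) = 193.5
  D: 0 + 3(49.42) = 148.3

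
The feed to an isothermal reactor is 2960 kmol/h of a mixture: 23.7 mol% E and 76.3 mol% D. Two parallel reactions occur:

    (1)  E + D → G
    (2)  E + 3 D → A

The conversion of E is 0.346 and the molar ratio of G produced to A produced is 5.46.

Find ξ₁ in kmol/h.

ξ₁ = 205 kmol/h

Conversion of E: E consumed = 0.346 × 701.5 = 242.7 kmol/h = 1ξ₁ + 1ξ₂.
Selectivity: 1ξ₁ / (1ξ₂) = 5.46 → ξ₁ = 5.46 ξ₂.
Substitute: (1·5.46 + 1) ξ₂ = 242.7 → ξ₂ = 37.57 kmol/h, ξ₁ = 205.2 kmol/h.
Outlet amounts (n = n₀ + Σ ν·ξ):
  E: 701.5 − 1(205.2) − 1(37.57) = 458.8
  D: 2258 − 1(205.2) − 3(37.57) = 1941
  G: 0 + 1(205.2) = 205.2
  A: 0 + 1(37.57) = 37.57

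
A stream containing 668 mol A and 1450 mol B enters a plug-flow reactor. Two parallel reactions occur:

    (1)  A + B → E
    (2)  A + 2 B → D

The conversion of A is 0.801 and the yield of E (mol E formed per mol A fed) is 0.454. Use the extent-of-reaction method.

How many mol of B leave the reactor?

683 mol

Yield of E: 1ξ₁ / 668 = 0.454 → ξ₁ = 303.3 mol.
Conversion of A: 1ξ₁ + 1ξ₂ = 0.801 × 668 = 535.1 → ξ₂ = 231.8 mol.
Outlet amounts (n = n₀ + Σ ν·ξ):
  A: 668 − 1(303.3) − 1(231.8) = 132.9
  B: 1450 − 1(303.3) − 2(231.8) = 683.1
  E: 0 + 1(303.3) = 303.3
  D: 0 + 1(231.8) = 231.8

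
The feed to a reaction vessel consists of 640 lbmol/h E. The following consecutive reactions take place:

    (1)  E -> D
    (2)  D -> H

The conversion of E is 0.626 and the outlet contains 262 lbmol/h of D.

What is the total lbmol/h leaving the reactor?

Conversion of E: E consumed = 1ξ₁ = 0.626 × 640 → ξ₁ = 400.6 lbmol/h.
D balance: n_D = 0 + 1ξ₁ − 1ξ₂ = 262 → ξ₂ = (1·400.6 − 262)/1 = 138.6 lbmol/h.
Outlet amounts (n = n₀ + Σ ν·ξ):
  E: 640 − 1(400.6) = 239.4
  D: 0 + 1(400.6) − 1(138.6) = 262
  H: 0 + 1(138.6) = 138.6
Total out = 239.4 + 262 + 138.6 = 640 lbmol/h.

640 lbmol/h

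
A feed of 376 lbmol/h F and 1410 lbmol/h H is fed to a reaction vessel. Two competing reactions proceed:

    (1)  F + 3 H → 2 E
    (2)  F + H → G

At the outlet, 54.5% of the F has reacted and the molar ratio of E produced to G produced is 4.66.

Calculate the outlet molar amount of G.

Conversion of F: F consumed = 0.545 × 376 = 204.9 lbmol/h = 1ξ₁ + 1ξ₂.
Selectivity: 2ξ₁ / (1ξ₂) = 4.66 → ξ₁ = 2.33 ξ₂.
Substitute: (1·2.33 + 1) ξ₂ = 204.9 → ξ₂ = 61.54 lbmol/h, ξ₁ = 143.4 lbmol/h.
Outlet amounts (n = n₀ + Σ ν·ξ):
  F: 376 − 1(143.4) − 1(61.54) = 171.1
  H: 1410 − 3(143.4) − 1(61.54) = 918.3
  E: 0 + 2(143.4) = 286.8
  G: 0 + 1(61.54) = 61.54

61.5 lbmol/h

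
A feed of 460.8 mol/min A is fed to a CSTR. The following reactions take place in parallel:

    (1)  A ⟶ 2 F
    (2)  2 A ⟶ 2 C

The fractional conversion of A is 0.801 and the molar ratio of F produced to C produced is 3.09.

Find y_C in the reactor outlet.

Conversion of A: A consumed = 0.801 × 460.8 = 369.1 mol/min = 1ξ₁ + 2ξ₂.
Selectivity: 2ξ₁ / (2ξ₂) = 3.09 → ξ₁ = 3.09 ξ₂.
Substitute: (1·3.09 + 2) ξ₂ = 369.1 → ξ₂ = 72.51 mol/min, ξ₁ = 224.1 mol/min.
Outlet amounts (n = n₀ + Σ ν·ξ):
  A: 460.8 − 1(224.1) − 2(72.51) = 91.7
  F: 0 + 2(224.1) = 448.1
  C: 0 + 2(72.51) = 145
Total out = 684.9 mol/min; y_C = 145 / 684.9 = 0.2118.

0.212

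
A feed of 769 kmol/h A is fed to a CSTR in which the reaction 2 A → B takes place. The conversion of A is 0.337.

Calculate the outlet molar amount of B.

130 kmol/h

A reacted = 0.337 × 769 = 259.2 kmol/h; ν_A = −2, so ξ = 259.2/2 = 129.6 kmol/h.
Outlet amounts (n = n₀ + ν ξ):
  A: 769 − 2(129.6) = 509.8
  B: 0 + 1(129.6) = 129.6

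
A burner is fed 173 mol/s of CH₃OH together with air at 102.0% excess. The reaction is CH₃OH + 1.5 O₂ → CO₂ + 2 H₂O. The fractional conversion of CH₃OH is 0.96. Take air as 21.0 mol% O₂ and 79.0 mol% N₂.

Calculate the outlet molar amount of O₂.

275 mol/s

Stoichiometric O₂ = 1.5 × 173 = 259.5 mol/s; O₂ fed = 259.5 × 2.020 = 524.2 mol/s.
N₂ fed = 524.2 × 79/21 = 1972 mol/s.
Fuel reacted = 0.96 × 173 → ξ = 166.1 mol/s.
Outlet (n = n₀ + ν ξ):
  CH₃OH: 173 − 1(166.1) = 6.92
  O₂: 524.2 − 1.5(166.1) = 275.1
  N₂: 1972 (inert)
  CO₂: 0 + 1(166.1) = 166.1
  H₂O: 0 + 2(166.1) = 332.2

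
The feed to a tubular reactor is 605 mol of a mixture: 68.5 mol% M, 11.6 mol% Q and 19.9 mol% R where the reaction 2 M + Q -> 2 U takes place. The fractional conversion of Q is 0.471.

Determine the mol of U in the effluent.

66.1 mol

Q reacted = 0.471 × 70.18 = 33.05 mol; ν_Q = −1, so ξ = 33.05/1 = 33.05 mol.
Outlet amounts (n = n₀ + ν ξ):
  M: 414.4 − 2(33.05) = 348.3
  Q: 70.18 − 1(33.05) = 37.13
  U: 0 + 2(33.05) = 66.11
  R: 120.4 (inert)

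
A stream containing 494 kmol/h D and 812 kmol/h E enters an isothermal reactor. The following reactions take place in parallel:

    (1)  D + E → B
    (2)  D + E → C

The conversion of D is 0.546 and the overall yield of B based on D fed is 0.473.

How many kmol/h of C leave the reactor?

Yield of B: 1ξ₁ / 494 = 0.473 → ξ₁ = 233.7 kmol/h.
Conversion of D: 1ξ₁ + 1ξ₂ = 0.546 × 494 = 269.7 → ξ₂ = 36.06 kmol/h.
Outlet amounts (n = n₀ + Σ ν·ξ):
  D: 494 − 1(233.7) − 1(36.06) = 224.3
  E: 812 − 1(233.7) − 1(36.06) = 542.3
  B: 0 + 1(233.7) = 233.7
  C: 0 + 1(36.06) = 36.06

36.1 kmol/h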